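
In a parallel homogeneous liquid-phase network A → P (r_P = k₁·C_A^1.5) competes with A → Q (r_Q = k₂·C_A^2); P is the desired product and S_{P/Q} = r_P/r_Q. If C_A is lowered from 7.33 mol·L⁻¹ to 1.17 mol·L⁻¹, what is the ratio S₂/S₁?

2.50

S_{P/Q} = (k₁/k₂)·C_A^-0.5, so S₂/S₁ = (C_{A,2}/C_{A,1})^-0.5.
= (1.17/7.33)^(-0.5) = (0.1596)^(-0.5) = 2.50.
Selectivity toward P rises as C_A falls — low-concentration operation is favoured.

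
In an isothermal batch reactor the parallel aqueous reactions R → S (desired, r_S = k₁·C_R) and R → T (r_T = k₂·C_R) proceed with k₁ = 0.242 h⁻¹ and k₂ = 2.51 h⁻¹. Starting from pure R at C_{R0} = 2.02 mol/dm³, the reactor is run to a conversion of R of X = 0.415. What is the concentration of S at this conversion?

C_R = C_{R0}(1−X) = 1.182 mol/dm³.
Both paths are first order in R, so the instantaneous fraction to S is constant: dC_S/d(−C_R) = k₁/(k₁+k₂) = 0.08794.
C_S = 0.08794·(C_{R0}−C_R) = 0.08794×0.8383 = 0.0737 mol/dm³.

0.0737 mol/dm³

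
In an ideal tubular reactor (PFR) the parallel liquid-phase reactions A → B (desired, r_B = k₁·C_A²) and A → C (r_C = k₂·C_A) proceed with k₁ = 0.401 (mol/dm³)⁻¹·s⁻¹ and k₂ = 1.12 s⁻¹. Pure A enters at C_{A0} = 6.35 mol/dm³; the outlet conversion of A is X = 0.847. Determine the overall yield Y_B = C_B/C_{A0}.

0.457

C_A = C_{A0}(1−X) = 0.9716 mol/dm³.
Along a PFR/batch, dC_C/dC_A = −r_C/(r_B+r_C) = −k₂/(k₂+k₁·C_A).
Integrating from C_{A0} to C_A: C_C = (1.12/0.401)·ln[(1.12+0.401·6.35)/(1.12+0.401·0.972)] = 2.793·ln(3.666/1.510) = 2.478 mol/dm³.
Then C_B = (C_{A0}−C_A) − C_C = 5.378 − 2.478 = 2.900 mol/dm³.
Y_B = C_B/C_{A0} = 2.900/6.35 = 0.457.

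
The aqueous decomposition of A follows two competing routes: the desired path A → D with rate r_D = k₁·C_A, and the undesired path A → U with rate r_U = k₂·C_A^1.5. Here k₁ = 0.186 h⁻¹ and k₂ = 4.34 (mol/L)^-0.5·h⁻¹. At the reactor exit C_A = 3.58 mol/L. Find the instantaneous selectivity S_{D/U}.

S_{D/U} = r_D/r_U = (k₁·C_A)/(k₂·C_A^1.5) = (k₁/k₂)·C_A^-0.5.
= (0.186×3.580) / (4.34×3.580^1.5) = 0.6659/29.40 = 0.0227.
The undesired path is higher order in A, so low C_A (CSTR or dilute feed) favours D.

0.0227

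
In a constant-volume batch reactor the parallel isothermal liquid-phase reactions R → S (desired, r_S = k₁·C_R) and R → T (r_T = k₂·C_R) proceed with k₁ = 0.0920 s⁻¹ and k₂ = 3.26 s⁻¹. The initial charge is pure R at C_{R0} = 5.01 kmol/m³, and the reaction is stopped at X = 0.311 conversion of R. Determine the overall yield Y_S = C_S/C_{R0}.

C_R = C_{R0}(1−X) = 3.452 kmol/m³.
Both paths are first order in R, so the instantaneous fraction to S is constant: dC_S/d(−C_R) = k₁/(k₁+k₂) = 0.02745.
C_S = 0.02745·(C_{R0}−C_R) = 0.02745×1.558 = 0.0428 kmol/m³.
Y_S = C_S/C_{R0} = 0.04276/5.01 = 0.00854.

0.00854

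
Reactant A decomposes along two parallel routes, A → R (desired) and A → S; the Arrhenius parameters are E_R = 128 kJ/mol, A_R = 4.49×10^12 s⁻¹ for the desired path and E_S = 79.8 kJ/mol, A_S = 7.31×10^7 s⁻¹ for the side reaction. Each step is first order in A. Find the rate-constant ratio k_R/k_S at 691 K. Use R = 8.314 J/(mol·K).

14.0

k_R/k_S = (A_R/A_S)·exp[−(E_R−E_S)/(RT)] = (A_R/A_S)·exp[(E_S−E_R)/(RT)].
(E_S−E_R)/(RT) = (79.8−128)×10³/(8.314×691) = -48200/5745 = -8.390.
k_R/k_S = (4.49×10^12/7.31×10^7)·exp(-8.390) = 61423 × 2.271×10^-4 = 14.0.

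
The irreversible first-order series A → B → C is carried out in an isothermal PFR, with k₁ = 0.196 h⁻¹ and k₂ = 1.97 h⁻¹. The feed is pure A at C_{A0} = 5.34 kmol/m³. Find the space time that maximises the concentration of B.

The intermediate peaks when r₁ = r₂, i.e. k₁e^(−k₁τ) = k₂e^(−k₂τ), giving τ_opt = ln(k₂/k₁)/(k₂−k₁).
= ln(1.97/0.196)/(1.97−0.196) = ln(10.05)/1.774 = 2.308/1.774 = 1.30 h.

1.30 h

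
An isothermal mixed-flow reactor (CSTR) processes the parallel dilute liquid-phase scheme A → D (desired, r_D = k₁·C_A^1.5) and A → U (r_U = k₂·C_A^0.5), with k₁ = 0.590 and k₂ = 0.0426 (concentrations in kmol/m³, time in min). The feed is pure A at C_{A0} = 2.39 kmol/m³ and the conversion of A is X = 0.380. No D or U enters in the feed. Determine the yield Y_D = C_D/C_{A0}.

Exit C_A = C_{A0}(1−X) = 2.39×0.620 = 1.482 kmol/m³.
In a CSTR the entire volume is at exit conditions, so r_D = 0.590×1.482^1.5 = 1.064 and r_U = 0.0426×1.482^0.5 = 0.05186.
Fraction of consumed A going to D: r_D/(r_D+r_U) = 0.9535.
C_D = 0.9535·C_{A0}·X = 0.9535×2.39×0.380 = 0.866 kmol/m³; Y_D = C_D/C_{A0} = 0.362.

0.362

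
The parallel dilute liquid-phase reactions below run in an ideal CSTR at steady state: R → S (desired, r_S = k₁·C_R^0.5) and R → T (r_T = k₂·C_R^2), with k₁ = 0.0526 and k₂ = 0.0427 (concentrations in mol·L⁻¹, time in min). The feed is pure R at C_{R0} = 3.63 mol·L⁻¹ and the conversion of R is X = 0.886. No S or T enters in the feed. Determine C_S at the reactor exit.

Exit C_R = C_{R0}(1−X) = 3.63×0.114 = 0.4138 mol·L⁻¹.
In a CSTR the entire volume is at exit conditions, so r_S = 0.0526×0.4138^0.5 = 0.03384 and r_T = 0.0427×0.4138^2 = 0.007312.
Fraction of consumed R going to S: r_S/(r_S+r_T) = 0.8223.
C_S = 0.8223·C_{R0}·X = 0.8223×3.63×0.886 = 2.64 mol·L⁻¹.

2.64 mol·L⁻¹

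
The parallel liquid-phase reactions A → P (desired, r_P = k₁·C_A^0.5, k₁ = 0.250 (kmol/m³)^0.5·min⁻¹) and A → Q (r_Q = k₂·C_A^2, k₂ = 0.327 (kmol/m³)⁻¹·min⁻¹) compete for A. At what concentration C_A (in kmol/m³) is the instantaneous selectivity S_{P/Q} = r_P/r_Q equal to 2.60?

0.442 kmol/m³

S_{P/Q} = (k₁/k₂)·C_A^-1.5 ⇒ C_A = (S·k₂/k₁)^(1/(-1.5)).
= (2.60×0.327/0.250)^(-0.6667) = (3.401)^(-0.6667) = 0.442 kmol/m³.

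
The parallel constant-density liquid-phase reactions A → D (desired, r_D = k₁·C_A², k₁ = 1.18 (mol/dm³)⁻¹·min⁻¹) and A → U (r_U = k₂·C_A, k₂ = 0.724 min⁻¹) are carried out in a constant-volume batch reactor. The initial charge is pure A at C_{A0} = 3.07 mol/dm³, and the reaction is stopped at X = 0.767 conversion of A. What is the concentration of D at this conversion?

1.73 mol/dm³

C_A = C_{A0}(1−X) = 0.7153 mol/dm³.
Along a PFR/batch, dC_U/dC_A = −r_U/(r_D+r_U) = −k₂/(k₂+k₁·C_A).
Integrating from C_{A0} to C_A: C_U = (0.724/1.18)·ln[(0.724+1.18·3.07)/(0.724+1.18·0.715)] = 0.6136·ln(4.347/1.568) = 0.6256 mol/dm³.
Then C_D = (C_{A0}−C_A) − C_U = 2.355 − 0.6256 = 1.729 mol/dm³.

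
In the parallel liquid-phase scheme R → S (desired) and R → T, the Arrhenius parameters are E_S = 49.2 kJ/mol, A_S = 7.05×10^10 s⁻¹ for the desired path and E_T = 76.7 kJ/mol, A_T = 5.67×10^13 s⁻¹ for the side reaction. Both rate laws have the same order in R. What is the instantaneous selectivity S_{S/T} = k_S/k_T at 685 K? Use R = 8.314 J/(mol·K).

0.155

k_S/k_T = (A_S/A_T)·exp[−(E_S−E_T)/(RT)] = (A_S/A_T)·exp[(E_T−E_S)/(RT)].
(E_T−E_S)/(RT) = (76.7−49.2)×10³/(8.314×685) = 27500/5695 = 4.829.
k_S/k_T = (7.05×10^10/5.67×10^13)·exp(4.829) = 0.001243 × 125.1 = 0.155.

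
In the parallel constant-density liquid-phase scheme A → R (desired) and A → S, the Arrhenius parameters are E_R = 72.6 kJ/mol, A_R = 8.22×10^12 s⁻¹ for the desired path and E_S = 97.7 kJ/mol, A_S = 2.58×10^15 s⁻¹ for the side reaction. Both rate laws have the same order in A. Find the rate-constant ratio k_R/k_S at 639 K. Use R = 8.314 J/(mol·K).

Since both paths have the same order in A, the concentration cancels and S_{R/S} = k_R/k_S = (A_R/A_S)·exp[(E_S−E_R)/(RT)].
(E_S−E_R)/(RT) = (97.7−72.6)×10³/(8.314×639) = 25100/5313 = 4.725.
k_R/k_S = (8.22×10^12/2.58×10^15)·exp(4.725) = 0.003186 × 112.7 = 0.359.

0.359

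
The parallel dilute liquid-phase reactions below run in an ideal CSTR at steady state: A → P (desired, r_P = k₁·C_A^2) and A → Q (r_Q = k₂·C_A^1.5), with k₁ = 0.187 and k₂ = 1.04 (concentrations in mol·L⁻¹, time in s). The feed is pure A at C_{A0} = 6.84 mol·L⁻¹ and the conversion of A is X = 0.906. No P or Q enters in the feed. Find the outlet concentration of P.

0.781 mol·L⁻¹

Exit C_A = C_{A0}(1−X) = 6.84×0.0940 = 0.6430 mol·L⁻¹.
Rates in a CSTR are evaluated at the outlet concentration: r_P = 0.187×0.6430^2 = 0.07731, r_Q = 1.04×0.6430^1.5 = 0.5362.
Fraction of consumed A going to P: r_P/(r_P+r_Q) = 0.1260.
C_P = 0.1260·C_{A0}·X = 0.1260×6.84×0.906 = 0.781 mol·L⁻¹.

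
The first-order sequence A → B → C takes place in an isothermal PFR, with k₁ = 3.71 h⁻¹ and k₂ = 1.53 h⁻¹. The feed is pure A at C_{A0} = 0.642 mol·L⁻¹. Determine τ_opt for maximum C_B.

The intermediate peaks when r₁ = r₂, i.e. k₁e^(−k₁τ) = k₂e^(−k₂τ), giving τ_opt = ln(k₂/k₁)/(k₂−k₁).
= ln(1.53/3.71)/(1.53−3.71) = ln(0.4124)/-2.180 = -0.8858/-2.180 = 0.406 h.

0.406 h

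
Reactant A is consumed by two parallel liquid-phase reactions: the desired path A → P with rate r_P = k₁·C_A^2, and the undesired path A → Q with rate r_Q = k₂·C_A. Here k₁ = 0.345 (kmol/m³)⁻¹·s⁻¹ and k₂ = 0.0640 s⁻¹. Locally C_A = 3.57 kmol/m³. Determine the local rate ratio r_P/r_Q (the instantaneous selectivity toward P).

19.2

S_{P/Q} = r_P/r_Q = (k₁·C_A^2)/(k₂·C_A) = (k₁/k₂)·C_A.
= (0.345×3.570^2) / (0.0640×3.570) = 4.397/0.2285 = 19.2.
Since the desired path is higher order in A, keeping C_A high (PFR or concentrated feed) favours P.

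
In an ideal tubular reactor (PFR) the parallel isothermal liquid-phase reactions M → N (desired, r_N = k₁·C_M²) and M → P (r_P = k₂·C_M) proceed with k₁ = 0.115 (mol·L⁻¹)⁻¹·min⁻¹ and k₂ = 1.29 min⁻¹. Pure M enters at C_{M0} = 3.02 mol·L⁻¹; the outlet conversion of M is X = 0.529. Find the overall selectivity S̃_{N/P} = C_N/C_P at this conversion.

0.197

C_M = C_{M0}(1−X) = 1.422 mol·L⁻¹.
Along a PFR/batch, dC_P/dC_M = −r_P/(r_N+r_P) = −k₂/(k₂+k₁·C_M).
Integrating from C_{M0} to C_M: C_P = (1.29/0.115)·ln[(1.29+0.115·3.02)/(1.29+0.115·1.42)] = 11.22·ln(1.637/1.454) = 1.335 mol·L⁻¹.
Then C_N = (C_{M0}−C_M) − C_P = 1.598 − 1.335 = 0.2625 mol·L⁻¹.
S̃_{N/P} = C_N/C_P = 0.2625/1.335 = 0.197.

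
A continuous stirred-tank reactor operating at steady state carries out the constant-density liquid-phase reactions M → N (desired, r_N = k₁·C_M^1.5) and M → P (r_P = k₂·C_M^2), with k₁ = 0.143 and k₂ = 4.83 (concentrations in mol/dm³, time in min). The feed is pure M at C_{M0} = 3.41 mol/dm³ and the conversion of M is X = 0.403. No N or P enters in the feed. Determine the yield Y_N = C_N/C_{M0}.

0.00819

Exit C_M = C_{M0}(1−X) = 3.41×0.597 = 2.036 mol/dm³.
Rates in a CSTR are evaluated at the outlet concentration: r_N = 0.143×2.036^1.5 = 0.4154, r_P = 4.83×2.036^2 = 20.02.
Fraction of consumed M going to N: r_N/(r_N+r_P) = 0.02033.
C_N = 0.02033·C_{M0}·X = 0.02033×3.41×0.403 = 0.0279 mol/dm³; Y_N = C_N/C_{M0} = 0.00819.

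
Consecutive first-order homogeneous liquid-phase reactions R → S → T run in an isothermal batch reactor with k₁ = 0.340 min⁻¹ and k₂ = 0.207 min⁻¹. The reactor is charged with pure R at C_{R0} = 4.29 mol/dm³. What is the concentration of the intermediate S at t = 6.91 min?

1.58 mol/dm³

For first-order series with pure R initially, C_S(t) = k₁C_{R0}/(k₂−k₁)·(e^(−k₁t) − e^(−k₂t)).
e^(−k₁t) = e^(−0.340×6.91) = e^(−2.349) = 0.09543; e^(−k₂t) = e^(−1.430) = 0.2392.
C_S = 0.340×4.29/(0.207−0.340) × (0.09543−0.2392) = (-10.97)×(-0.1438) = 1.577 mol/dm³.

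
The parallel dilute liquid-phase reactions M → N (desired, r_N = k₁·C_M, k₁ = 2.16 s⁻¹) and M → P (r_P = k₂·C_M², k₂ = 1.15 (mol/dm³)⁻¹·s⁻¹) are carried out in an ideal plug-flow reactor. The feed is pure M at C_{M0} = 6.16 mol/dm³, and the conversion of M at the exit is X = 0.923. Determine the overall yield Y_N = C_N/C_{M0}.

0.375

C_M = C_{M0}(1−X) = 0.4743 mol/dm³.
Along a PFR/batch, dC_N/dC_M = −r_N/(r_N+r_P) = −k₁/(k₁+k₂·C_M).
Integrating from C_{M0} to C_M: C_N = (2.16/1.15)·ln[(2.16+1.15·6.16)/(2.16+1.15·0.474)] = 1.878·ln(9.244/2.705) = 2.308 mol/dm³.
Y_N = C_N/C_{M0} = 2.308/6.16 = 0.375.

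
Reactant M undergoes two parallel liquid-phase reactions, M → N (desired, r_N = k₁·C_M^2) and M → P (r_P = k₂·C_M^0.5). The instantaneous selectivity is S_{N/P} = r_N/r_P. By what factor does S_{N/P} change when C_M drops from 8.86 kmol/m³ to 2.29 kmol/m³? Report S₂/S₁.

0.131

S_{N/P} = (k₁/k₂)·C_M^1.5, so S₂/S₁ = (C_{M,2}/C_{M,1})^1.5.
= (2.29/8.86)^1.5 = (0.2585)^1.5 = 0.131.
Selectivity toward N falls as C_M falls — high-concentration operation is favoured.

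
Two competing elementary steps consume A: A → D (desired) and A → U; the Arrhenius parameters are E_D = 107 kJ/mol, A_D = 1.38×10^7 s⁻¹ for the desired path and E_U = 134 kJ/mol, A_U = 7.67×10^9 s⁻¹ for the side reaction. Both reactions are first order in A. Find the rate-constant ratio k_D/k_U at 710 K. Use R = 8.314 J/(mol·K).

0.174

Since both paths have the same order in A, the concentration cancels and S_{D/U} = k_D/k_U = (A_D/A_U)·exp[(E_U−E_D)/(RT)].
(E_U−E_D)/(RT) = (134−107)×10³/(8.314×710) = 27000/5903 = 4.574.
k_D/k_U = (1.38×10^7/7.67×10^9)·exp(4.574) = 0.001799 × 96.93 = 0.174.
Since E_D < E_U, lowering the temperature improves selectivity toward D.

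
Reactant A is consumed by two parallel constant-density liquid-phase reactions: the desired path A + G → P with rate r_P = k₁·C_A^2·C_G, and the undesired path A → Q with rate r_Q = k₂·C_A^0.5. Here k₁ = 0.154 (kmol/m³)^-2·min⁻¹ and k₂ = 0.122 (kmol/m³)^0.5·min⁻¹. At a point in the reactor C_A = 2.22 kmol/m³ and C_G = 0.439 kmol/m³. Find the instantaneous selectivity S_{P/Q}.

1.83

S_{P/Q} = r_P/r_Q = (k₁·C_A^2·C_G)/(k₂·C_A^0.5) = (k₁/k₂)·C_A^1.5·C_G.
= (0.154×2.220^2×0.4390) / (0.122×2.220^0.5) = 0.3332/0.1818 = 1.83.
Since the desired path is higher order in A, keeping C_A high (PFR or concentrated feed) favours P.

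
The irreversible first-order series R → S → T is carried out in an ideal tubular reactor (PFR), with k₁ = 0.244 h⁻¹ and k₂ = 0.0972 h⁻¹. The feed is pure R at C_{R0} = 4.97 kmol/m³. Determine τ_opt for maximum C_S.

6.27 h

For first-order series the maximum of C_S occurs at τ_opt = ln(k₂/k₁)/(k₂−k₁).
= ln(0.0972/0.244)/(0.0972−0.244) = ln(0.3984)/-0.1468 = -0.9204/-0.1468 = 6.27 h.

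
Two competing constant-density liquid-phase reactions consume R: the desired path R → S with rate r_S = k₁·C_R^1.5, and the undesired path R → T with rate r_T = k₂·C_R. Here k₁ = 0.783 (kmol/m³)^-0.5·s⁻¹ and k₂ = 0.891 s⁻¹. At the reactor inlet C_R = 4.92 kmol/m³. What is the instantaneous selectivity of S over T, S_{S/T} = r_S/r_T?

1.95

S_{S/T} = r_S/r_T = (k₁·C_R^1.5)/(k₂·C_R) = (k₁/k₂)·C_R^0.5.
= (0.783×4.920^1.5) / (0.891×4.920) = 8.545/4.384 = 1.95.
Since the desired path is higher order in R, keeping C_R high (PFR or concentrated feed) favours S.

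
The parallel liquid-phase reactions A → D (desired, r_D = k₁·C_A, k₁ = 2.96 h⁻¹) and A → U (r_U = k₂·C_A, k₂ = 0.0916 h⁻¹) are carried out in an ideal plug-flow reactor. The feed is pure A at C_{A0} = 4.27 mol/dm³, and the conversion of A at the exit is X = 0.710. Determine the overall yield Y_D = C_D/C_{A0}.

0.689

C_A = C_{A0}(1−X) = 1.238 mol/dm³.
Both paths are first order in A, so the instantaneous fraction to D is constant: dC_D/d(−C_A) = k₁/(k₁+k₂) = 0.9700.
C_D = 0.9700·(C_{A0}−C_A) = 0.9700×3.032 = 2.94 mol/dm³.
Y_D = C_D/C_{A0} = 2.941/4.27 = 0.689.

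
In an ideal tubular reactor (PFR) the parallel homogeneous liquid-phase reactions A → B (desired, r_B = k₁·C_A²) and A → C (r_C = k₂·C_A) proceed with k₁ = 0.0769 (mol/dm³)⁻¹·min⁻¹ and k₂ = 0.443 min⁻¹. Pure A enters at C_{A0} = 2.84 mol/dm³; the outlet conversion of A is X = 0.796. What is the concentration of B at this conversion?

0.504 mol/dm³

C_A = C_{A0}(1−X) = 0.5794 mol/dm³.
Along a PFR/batch, dC_C/dC_A = −r_C/(r_B+r_C) = −k₂/(k₂+k₁·C_A).
Integrating from C_{A0} to C_A: C_C = (0.443/0.0769)·ln[(0.443+0.0769·2.84)/(0.443+0.0769·0.579)] = 5.761·ln(0.6614/0.4876) = 1.757 mol/dm³.
Then C_B = (C_{A0}−C_A) − C_C = 2.261 − 1.757 = 0.5039 mol/dm³.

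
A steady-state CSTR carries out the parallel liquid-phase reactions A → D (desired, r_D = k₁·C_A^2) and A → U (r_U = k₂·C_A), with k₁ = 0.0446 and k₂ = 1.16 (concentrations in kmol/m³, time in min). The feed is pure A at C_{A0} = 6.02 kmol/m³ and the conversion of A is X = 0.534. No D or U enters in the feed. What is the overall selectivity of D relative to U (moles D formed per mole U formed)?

0.108

Exit C_A = C_{A0}(1−X) = 6.02×0.466 = 2.805 kmol/m³.
In a CSTR the entire volume is at exit conditions, so r_D = 0.0446×2.805^2 = 0.3510 and r_U = 1.16×2.805 = 3.254.
Overall selectivity = C_D/C_U = r_Dτ/(r_Uτ) = r_D/r_U = 0.108.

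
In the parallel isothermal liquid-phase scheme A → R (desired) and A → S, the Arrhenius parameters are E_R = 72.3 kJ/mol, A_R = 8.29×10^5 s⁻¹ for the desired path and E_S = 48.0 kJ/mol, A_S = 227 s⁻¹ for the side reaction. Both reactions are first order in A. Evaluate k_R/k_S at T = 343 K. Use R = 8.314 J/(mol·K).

0.727

With equal orders, S_{R/S} = k_R/k_S = (A_R/A_S)·exp[(E_S−E_R)/(RT)].
(E_S−E_R)/(RT) = (48.0−72.3)×10³/(8.314×343) = -24300/2852 = -8.521.
k_R/k_S = (8.29×10^5/227)·exp(-8.521) = 3652 × 1.992×10^-4 = 0.727.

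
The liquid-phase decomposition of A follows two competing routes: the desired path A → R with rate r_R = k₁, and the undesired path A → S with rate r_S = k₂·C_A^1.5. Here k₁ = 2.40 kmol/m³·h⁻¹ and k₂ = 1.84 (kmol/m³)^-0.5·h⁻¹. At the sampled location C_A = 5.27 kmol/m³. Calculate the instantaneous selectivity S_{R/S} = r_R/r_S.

S_{R/S} = r_R/r_S = (k₁)/(k₂·C_A^1.5) = (k₁/k₂)·C_A^-1.5.
= (2.40) / (1.84×5.270^1.5) = 2.400/22.26 = 0.108.
The undesired path is higher order in A, so low C_A (CSTR or dilute feed) favours R.

0.108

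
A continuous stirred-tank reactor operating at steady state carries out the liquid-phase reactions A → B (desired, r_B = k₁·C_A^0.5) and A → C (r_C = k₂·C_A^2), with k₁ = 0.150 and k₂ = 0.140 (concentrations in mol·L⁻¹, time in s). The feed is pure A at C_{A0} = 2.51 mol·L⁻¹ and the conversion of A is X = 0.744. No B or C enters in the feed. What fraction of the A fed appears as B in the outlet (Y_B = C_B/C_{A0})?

Exit C_A = C_{A0}(1−X) = 2.51×0.256 = 0.6426 mol·L⁻¹.
In a CSTR the entire volume is at exit conditions, so r_B = 0.150×0.6426^0.5 = 0.1202 and r_C = 0.140×0.6426^2 = 0.05780.
Fraction of consumed A going to B: r_B/(r_B+r_C) = 0.6753.
C_B = 0.6753·C_{A0}·X = 0.6753×2.51×0.744 = 1.26 mol·L⁻¹; Y_B = C_B/C_{A0} = 0.502.

0.502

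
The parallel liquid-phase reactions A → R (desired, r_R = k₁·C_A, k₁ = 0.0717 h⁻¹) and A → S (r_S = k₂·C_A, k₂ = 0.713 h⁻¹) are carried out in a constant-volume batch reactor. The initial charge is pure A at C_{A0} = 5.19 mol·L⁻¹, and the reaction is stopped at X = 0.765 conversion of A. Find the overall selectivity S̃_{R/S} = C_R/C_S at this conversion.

C_A = C_{A0}(1−X) = 1.220 mol·L⁻¹.
Both paths are first order in A, so the instantaneous fraction to R is constant: dC_R/d(−C_A) = k₁/(k₁+k₂) = 0.09137.
C_R = 0.09137·(C_{A0}−C_A) = 0.09137×3.970 = 0.363 mol·L⁻¹.
C_S = (C_{A0}−C_A)−C_R = 3.608 mol·L⁻¹; S̃_{R/S} = 0.3628/3.608 = 0.101.

0.101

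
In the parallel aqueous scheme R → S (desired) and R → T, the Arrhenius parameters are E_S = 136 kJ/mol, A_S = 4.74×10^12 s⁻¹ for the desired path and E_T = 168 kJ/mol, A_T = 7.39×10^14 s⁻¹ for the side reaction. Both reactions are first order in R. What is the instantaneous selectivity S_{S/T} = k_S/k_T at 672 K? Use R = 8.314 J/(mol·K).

1.97

Since both paths have the same order in R, the concentration cancels and S_{S/T} = k_S/k_T = (A_S/A_T)·exp[(E_T−E_S)/(RT)].
(E_T−E_S)/(RT) = (168−136)×10³/(8.314×672) = 32000/5587 = 5.728.
k_S/k_T = (4.74×10^12/7.39×10^14)·exp(5.728) = 0.006414 × 307.2 = 1.97.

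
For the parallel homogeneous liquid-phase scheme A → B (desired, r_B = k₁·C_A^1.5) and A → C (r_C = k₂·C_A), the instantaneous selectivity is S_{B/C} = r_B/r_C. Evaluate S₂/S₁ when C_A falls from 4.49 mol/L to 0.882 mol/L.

S_{B/C} = (k₁/k₂)·C_A^0.5, so S₂/S₁ = (C_{A,2}/C_{A,1})^0.5.
= (0.882/4.49)^0.5 = (0.1964)^0.5 = 0.443.

0.443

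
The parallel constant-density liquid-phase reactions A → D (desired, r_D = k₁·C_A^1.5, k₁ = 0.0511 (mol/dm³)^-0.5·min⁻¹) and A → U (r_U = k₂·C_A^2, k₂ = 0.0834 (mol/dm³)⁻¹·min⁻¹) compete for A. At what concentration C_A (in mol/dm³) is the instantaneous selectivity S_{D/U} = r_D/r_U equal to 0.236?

S_{D/U} = (k₁/k₂)·C_A^-0.5 ⇒ C_A = (S·k₂/k₁)^(-2).
= (0.236×0.0834/0.0511)^(-2) = (0.3852)^(-2) = 6.74 mol/dm³.

6.74 mol/dm³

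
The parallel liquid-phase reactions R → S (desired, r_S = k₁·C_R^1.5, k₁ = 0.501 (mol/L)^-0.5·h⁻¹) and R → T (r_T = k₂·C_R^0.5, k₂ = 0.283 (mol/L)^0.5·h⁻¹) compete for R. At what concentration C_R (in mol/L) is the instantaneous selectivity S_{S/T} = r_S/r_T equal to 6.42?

3.63 mol/L

S_{S/T} = (k₁/k₂)·C_R ⇒ C_R = S·k₂/k₁.
= 6.42×0.283/0.501 = 3.63 mol/L.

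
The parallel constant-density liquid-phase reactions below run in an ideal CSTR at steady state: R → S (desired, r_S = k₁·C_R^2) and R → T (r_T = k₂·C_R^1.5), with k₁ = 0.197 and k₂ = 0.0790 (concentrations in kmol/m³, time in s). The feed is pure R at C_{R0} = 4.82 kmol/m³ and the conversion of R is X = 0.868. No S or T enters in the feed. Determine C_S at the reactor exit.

2.78 kmol/m³

Exit C_R = C_{R0}(1−X) = 4.82×0.132 = 0.6362 kmol/m³.
A CSTR operates uniformly at the exit composition, giving r_S = 0.07975 and r_T = 0.04009 (each k·C_R^n at C_R = 0.6362).
Fraction of consumed R going to S: r_S/(r_S+r_T) = 0.6654.
C_S = 0.6654·C_{R0}·X = 0.6654×4.82×0.868 = 2.78 kmol/m³.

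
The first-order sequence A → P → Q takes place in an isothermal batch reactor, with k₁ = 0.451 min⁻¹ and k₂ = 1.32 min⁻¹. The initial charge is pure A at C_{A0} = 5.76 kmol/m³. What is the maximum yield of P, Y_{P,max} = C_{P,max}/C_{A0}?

0.196

Evaluating C_P at t_opt = ln(k₂/k₁)/(k₂−k₁) gives C_{P,max}/C_{A0} = (k₁/k₂)^[k₂/(k₂−k₁)].
= (0.451/1.32)^(1.32/(1.32−0.451)) = (0.3417)^(1.519) = 0.1957.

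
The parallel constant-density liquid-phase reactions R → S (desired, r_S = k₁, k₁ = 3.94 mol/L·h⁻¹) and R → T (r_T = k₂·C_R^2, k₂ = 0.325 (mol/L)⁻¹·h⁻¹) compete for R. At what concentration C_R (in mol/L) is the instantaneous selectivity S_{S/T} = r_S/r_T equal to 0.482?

5.02 mol/L

S_{S/T} = (k₁/k₂)·C_R^-2 ⇒ C_R = (S·k₂/k₁)^(-0.5).
= (0.482×0.325/3.94)^(-0.5) = (0.03976)^(-0.5) = 5.02 mol/L.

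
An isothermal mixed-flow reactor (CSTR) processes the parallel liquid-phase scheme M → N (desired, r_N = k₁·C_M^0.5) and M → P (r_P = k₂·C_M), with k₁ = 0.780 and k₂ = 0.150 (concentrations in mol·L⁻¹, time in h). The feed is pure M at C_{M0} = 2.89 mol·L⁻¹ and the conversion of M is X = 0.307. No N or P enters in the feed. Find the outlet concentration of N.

Exit C_M = C_{M0}(1−X) = 2.89×0.693 = 2.003 mol·L⁻¹.
A CSTR operates uniformly at the exit composition, giving r_N = 1.104 and r_P = 0.3004 (each k·C_M^n at C_M = 2.003).
Fraction of consumed M going to N: r_N/(r_N+r_P) = 0.7861.
C_N = 0.7861·C_{M0}·X = 0.7861×2.89×0.307 = 0.697 mol·L⁻¹.

0.697 mol·L⁻¹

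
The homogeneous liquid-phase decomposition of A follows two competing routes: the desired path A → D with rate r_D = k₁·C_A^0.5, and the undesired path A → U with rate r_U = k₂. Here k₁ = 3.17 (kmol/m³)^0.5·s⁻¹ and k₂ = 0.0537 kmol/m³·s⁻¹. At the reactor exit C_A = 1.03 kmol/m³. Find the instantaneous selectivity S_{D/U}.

59.9

S_{D/U} = r_D/r_U = (k₁·C_A^0.5)/(k₂) = (k₁/k₂)·C_A^0.5.
= (3.17×1.030^0.5) / (0.0537) = 3.217/0.05370 = 59.9.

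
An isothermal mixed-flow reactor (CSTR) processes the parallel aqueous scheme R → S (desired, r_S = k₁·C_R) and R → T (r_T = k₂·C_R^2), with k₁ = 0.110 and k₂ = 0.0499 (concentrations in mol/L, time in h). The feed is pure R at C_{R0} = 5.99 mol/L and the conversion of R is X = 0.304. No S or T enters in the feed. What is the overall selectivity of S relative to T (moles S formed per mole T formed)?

Exit C_R = C_{R0}(1−X) = 5.99×0.696 = 4.169 mol/L.
In a CSTR the entire volume is at exit conditions, so r_S = 0.110×4.169 = 0.4586 and r_T = 0.0499×4.169^2 = 0.8673.
Overall selectivity = C_S/C_T = r_Sτ/(r_Tτ) = r_S/r_T = 0.529.

0.529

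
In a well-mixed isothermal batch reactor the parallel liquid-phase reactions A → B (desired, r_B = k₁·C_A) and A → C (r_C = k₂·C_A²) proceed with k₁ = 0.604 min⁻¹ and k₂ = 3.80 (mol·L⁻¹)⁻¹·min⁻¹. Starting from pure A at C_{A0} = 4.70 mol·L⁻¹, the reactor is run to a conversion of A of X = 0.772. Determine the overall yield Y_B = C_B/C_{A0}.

C_A = C_{A0}(1−X) = 1.072 mol·L⁻¹.
Along a PFR/batch, dC_B/dC_A = −r_B/(r_B+r_C) = −k₁/(k₁+k₂·C_A).
Integrating from C_{A0} to C_A: C_B = (0.604/3.80)·ln[(0.604+3.80·4.70)/(0.604+3.80·1.07)] = 0.1589·ln(18.46/4.676) = 0.2183 mol·L⁻¹.
Y_B = C_B/C_{A0} = 0.2183/4.70 = 0.0464.

0.0464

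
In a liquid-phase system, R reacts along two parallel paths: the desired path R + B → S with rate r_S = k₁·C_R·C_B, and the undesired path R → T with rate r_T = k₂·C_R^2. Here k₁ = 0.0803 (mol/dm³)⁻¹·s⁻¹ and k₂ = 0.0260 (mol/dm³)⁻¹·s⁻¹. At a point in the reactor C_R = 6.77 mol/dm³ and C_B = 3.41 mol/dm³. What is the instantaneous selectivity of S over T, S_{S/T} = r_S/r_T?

1.56

S_{S/T} = r_S/r_T = (k₁·C_R·C_B)/(k₂·C_R^2) = (k₁/k₂)·C_R⁻¹·C_B.
= (0.0803×6.770×3.410) / (0.0260×6.770^2) = 1.854/1.192 = 1.56.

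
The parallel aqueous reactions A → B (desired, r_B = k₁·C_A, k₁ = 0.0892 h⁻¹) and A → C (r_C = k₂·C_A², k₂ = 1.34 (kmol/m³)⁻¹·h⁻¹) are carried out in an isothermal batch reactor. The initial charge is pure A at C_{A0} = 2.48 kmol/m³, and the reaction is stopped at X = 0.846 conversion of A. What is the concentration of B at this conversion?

C_A = C_{A0}(1−X) = 0.3819 kmol/m³.
Along a PFR/batch, dC_B/dC_A = −r_B/(r_B+r_C) = −k₁/(k₁+k₂·C_A).
Integrating from C_{A0} to C_A: C_B = (0.0892/1.34)·ln[(0.0892+1.34·2.48)/(0.0892+1.34·0.382)] = 0.06657·ln(3.412/0.6010) = 0.1156 kmol/m³.

0.116 kmol/m³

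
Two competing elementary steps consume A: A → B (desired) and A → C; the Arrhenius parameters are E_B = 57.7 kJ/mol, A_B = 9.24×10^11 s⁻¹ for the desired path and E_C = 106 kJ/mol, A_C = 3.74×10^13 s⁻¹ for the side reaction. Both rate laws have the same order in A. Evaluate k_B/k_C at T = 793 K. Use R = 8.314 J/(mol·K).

Since both paths have the same order in A, the concentration cancels and S_{B/C} = k_B/k_C = (A_B/A_C)·exp[(E_C−E_B)/(RT)].
(E_C−E_B)/(RT) = (106−57.7)×10³/(8.314×793) = 48300/6593 = 7.326.
k_B/k_C = (9.24×10^11/3.74×10^13)·exp(7.326) = 0.02471 × 1519 = 37.5.
Since E_B < E_C, lowering the temperature improves selectivity toward B.

37.5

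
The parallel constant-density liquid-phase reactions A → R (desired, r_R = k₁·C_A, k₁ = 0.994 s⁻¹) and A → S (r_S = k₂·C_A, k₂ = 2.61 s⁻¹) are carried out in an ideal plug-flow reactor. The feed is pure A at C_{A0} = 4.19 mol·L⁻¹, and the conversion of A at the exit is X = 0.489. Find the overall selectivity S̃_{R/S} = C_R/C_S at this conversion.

C_A = C_{A0}(1−X) = 2.141 mol·L⁻¹.
Both paths are first order in A, so the instantaneous fraction to R is constant: dC_R/d(−C_A) = k₁/(k₁+k₂) = 0.2758.
C_R = 0.2758·(C_{A0}−C_A) = 0.2758×2.049 = 0.565 mol·L⁻¹.
C_S = (C_{A0}−C_A)−C_R = 1.484 mol·L⁻¹; S̃_{R/S} = 0.5651/1.484 = 0.381.

0.381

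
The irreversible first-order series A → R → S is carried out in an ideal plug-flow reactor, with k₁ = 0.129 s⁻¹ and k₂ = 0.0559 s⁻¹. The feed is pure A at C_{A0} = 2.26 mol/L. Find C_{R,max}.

At the optimum, C_{R,max}/C_{A0} = (k₁/k₂)^[k₂/(k₂−k₁)].
= (0.129/0.0559)^(0.0559/(0.0559−0.129)) = (2.308)^(-0.7647) = 0.5276.
C_{R,max} = 0.5276×2.26 = 1.19 mol/L.

1.19 mol/L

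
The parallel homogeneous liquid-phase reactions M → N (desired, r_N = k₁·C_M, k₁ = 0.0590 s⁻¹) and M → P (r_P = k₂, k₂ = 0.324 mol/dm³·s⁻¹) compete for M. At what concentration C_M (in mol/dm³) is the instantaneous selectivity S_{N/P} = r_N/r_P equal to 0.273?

S_{N/P} = (k₁/k₂)·C_M ⇒ C_M = S·k₂/k₁.
= 0.273×0.324/0.0590 = 1.50 mol/dm³.

1.50 mol/dm³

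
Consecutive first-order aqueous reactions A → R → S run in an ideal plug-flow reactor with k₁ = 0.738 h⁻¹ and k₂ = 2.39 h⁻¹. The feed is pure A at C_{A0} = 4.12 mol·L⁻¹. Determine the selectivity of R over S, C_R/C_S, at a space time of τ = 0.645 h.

0.924

For first-order series with pure A initially, C_R(τ) = k₁C_{A0}/(k₂−k₁)·(e^(−k₁τ) − e^(−k₂τ)).
e^(−k₁τ) = e^(−0.738×0.645) = e^(−0.4760) = 0.6213; e^(−k₂τ) = e^(−1.542) = 0.2140.
C_R = 0.738×4.12/(2.39−0.738) × (0.6213−0.2140) = 1.841×0.4072 = 0.7495 mol·L⁻¹.
C_A = C_{A0}e^(−k₁τ) = 2.560 mol·L⁻¹, so C_S = C_{A0}−C_A−C_R = 0.8109 mol·L⁻¹; C_R/C_S = 0.924.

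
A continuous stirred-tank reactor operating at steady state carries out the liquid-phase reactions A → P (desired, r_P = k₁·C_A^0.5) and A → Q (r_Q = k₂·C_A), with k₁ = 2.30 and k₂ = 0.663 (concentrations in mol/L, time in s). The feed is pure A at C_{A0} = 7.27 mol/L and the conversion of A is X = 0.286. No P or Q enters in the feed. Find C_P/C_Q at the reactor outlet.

Exit C_A = C_{A0}(1−X) = 7.27×0.714 = 5.191 mol/L.
A CSTR operates uniformly at the exit composition, giving r_P = 5.240 and r_Q = 3.441 (each k·C_A^n at C_A = 5.191).
Overall selectivity = C_P/C_Q = r_Pτ/(r_Qτ) = r_P/r_Q = 1.52.

1.52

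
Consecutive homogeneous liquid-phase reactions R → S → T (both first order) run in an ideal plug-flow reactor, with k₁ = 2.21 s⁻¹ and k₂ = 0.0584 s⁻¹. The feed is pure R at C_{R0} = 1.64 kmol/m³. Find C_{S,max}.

At the optimum, C_{S,max}/C_{R0} = (k₁/k₂)^[k₂/(k₂−k₁)].
= (2.21/0.0584)^(0.0584/(0.0584−2.21)) = (37.84)^(-0.02714) = 0.9061.
C_{S,max} = 0.9061×1.64 = 1.49 kmol/m³.

1.49 kmol/m³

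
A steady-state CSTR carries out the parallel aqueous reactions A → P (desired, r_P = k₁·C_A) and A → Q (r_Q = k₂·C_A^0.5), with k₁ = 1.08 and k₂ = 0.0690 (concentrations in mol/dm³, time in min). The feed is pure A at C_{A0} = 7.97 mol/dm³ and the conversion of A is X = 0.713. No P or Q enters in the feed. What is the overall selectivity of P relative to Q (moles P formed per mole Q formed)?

23.7

Exit C_A = C_{A0}(1−X) = 7.97×0.287 = 2.287 mol/dm³.
Rates in a CSTR are evaluated at the outlet concentration: r_P = 1.08×2.287 = 2.470, r_Q = 0.0690×2.287^0.5 = 0.1044.
Overall selectivity = C_P/C_Q = r_Pτ/(r_Qτ) = r_P/r_Q = 23.7.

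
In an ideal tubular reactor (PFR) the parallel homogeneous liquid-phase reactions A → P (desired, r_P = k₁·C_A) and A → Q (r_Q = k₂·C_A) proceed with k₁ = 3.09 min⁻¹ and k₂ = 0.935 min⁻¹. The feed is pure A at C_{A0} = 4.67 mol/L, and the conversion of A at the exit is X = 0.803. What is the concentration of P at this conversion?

C_A = C_{A0}(1−X) = 0.9200 mol/L.
Both paths are first order in A, so the instantaneous fraction to P is constant: dC_P/d(−C_A) = k₁/(k₁+k₂) = 0.7677.
C_P = 0.7677·(C_{A0}−C_A) = 0.7677×3.750 = 2.88 mol/L.

2.88 mol/L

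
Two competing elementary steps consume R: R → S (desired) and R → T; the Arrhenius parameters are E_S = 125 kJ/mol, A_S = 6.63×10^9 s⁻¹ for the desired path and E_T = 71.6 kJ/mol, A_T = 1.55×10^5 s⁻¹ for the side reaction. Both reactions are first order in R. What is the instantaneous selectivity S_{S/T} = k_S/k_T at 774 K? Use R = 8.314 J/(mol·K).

10.6

k_S/k_T = (A_S/A_T)·exp[−(E_S−E_T)/(RT)] = (A_S/A_T)·exp[(E_T−E_S)/(RT)].
(E_T−E_S)/(RT) = (71.6−125)×10³/(8.314×774) = -53400/6435 = -8.298.
k_S/k_T = (6.63×10^9/1.55×10^5)·exp(-8.298) = 42774 × 2.489×10^-4 = 10.6.
Since E_S > E_T, raising the temperature improves selectivity toward S.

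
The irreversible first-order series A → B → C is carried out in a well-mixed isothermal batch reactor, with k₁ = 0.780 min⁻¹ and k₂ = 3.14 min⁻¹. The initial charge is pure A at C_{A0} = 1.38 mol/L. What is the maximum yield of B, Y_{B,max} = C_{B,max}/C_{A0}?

0.157

Evaluating C_B at t_opt = ln(k₂/k₁)/(k₂−k₁) gives C_{B,max}/C_{A0} = (k₁/k₂)^[k₂/(k₂−k₁)].
= (0.780/3.14)^(3.14/(3.14−0.780)) = (0.2484)^(1.331) = 0.1568.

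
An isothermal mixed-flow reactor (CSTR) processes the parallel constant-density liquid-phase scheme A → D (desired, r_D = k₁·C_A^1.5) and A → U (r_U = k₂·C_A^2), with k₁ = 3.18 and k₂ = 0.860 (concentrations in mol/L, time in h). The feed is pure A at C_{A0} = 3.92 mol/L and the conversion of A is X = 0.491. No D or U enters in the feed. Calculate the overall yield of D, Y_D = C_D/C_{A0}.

Exit C_A = C_{A0}(1−X) = 3.92×0.509 = 1.995 mol/L.
A CSTR operates uniformly at the exit composition, giving r_D = 8.963 and r_U = 3.424 (each k·C_A^n at C_A = 1.995).
Fraction of consumed A going to D: r_D/(r_D+r_U) = 0.7236.
C_D = 0.7236·C_{A0}·X = 0.7236×3.92×0.491 = 1.39 mol/L; Y_D = C_D/C_{A0} = 0.355.

0.355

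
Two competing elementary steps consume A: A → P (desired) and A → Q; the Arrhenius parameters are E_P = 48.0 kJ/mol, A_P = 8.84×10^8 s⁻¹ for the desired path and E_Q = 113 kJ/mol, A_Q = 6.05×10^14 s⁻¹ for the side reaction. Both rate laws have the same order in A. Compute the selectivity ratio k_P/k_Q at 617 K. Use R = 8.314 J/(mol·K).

With equal orders, S_{P/Q} = k_P/k_Q = (A_P/A_Q)·exp[(E_Q−E_P)/(RT)].
(E_Q−E_P)/(RT) = (113−48.0)×10³/(8.314×617) = 65000/5130 = 12.67.
k_P/k_Q = (8.84×10^8/6.05×10^14)·exp(12.67) = 1.461×10^-6 × 3.184×10^5 = 0.465.
Since E_P < E_Q, lowering the temperature improves selectivity toward P.

0.465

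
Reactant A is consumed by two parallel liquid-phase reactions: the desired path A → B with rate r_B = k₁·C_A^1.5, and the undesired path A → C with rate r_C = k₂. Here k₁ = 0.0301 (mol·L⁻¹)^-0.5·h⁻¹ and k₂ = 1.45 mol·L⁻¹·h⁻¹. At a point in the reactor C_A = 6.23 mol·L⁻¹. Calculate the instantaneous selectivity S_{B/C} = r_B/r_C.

S_{B/C} = r_B/r_C = (k₁·C_A^1.5)/(k₂) = (k₁/k₂)·C_A^1.5.
= (0.0301×6.230^1.5) / (1.45) = 0.4681/1.450 = 0.323.

0.323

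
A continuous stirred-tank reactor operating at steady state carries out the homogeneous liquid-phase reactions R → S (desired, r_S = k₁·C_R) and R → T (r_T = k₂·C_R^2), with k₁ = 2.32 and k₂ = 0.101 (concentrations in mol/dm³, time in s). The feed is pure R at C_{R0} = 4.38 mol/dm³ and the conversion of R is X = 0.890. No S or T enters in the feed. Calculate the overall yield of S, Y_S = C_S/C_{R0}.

0.872

Exit C_R = C_{R0}(1−X) = 4.38×0.110 = 0.4818 mol/dm³.
Rates in a CSTR are evaluated at the outlet concentration: r_S = 2.32×0.4818 = 1.118, r_T = 0.101×0.4818^2 = 0.02345.
Fraction of consumed R going to S: r_S/(r_S+r_T) = 0.9795.
C_S = 0.9795·C_{R0}·X = 0.9795×4.38×0.890 = 3.82 mol/dm³; Y_S = C_S/C_{R0} = 0.872.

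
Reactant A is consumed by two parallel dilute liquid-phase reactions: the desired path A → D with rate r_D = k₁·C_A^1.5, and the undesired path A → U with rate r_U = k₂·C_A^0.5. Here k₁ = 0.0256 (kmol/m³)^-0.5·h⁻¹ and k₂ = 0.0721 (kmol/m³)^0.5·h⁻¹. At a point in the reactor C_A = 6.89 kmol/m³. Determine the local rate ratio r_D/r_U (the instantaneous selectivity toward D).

S_{D/U} = r_D/r_U = (k₁·C_A^1.5)/(k₂·C_A^0.5) = (k₁/k₂)·C_A.
= (0.0256×6.890^1.5) / (0.0721×6.890^0.5) = 0.4630/0.1893 = 2.45.

2.45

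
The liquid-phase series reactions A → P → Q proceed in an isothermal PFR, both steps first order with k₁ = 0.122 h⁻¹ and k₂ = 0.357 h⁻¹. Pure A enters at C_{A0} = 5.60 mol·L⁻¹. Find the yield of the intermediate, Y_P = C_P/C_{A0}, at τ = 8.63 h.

0.157

For first-order series with pure A initially, C_P(τ) = k₁C_{A0}/(k₂−k₁)·(e^(−k₁τ) − e^(−k₂τ)).
e^(−k₁τ) = e^(−0.122×8.63) = e^(−1.053) = 0.3489; e^(−k₂τ) = e^(−3.081) = 0.04592.
C_P = 0.122×5.60/(0.357−0.122) × (0.3489−0.04592) = 2.907×0.3030 = 0.8810 mol·L⁻¹.
Y_P = C_P/C_{A0} = 0.8810/5.60 = 0.157.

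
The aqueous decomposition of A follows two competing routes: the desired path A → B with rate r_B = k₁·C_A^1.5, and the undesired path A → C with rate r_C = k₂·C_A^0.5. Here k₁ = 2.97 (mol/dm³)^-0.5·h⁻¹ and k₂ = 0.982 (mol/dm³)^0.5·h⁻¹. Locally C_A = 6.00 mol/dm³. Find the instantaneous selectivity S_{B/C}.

S_{B/C} = r_B/r_C = (k₁·C_A^1.5)/(k₂·C_A^0.5) = (k₁/k₂)·C_A.
= (2.97×6.000^1.5) / (0.982×6.000^0.5) = 43.65/2.405 = 18.1.

18.1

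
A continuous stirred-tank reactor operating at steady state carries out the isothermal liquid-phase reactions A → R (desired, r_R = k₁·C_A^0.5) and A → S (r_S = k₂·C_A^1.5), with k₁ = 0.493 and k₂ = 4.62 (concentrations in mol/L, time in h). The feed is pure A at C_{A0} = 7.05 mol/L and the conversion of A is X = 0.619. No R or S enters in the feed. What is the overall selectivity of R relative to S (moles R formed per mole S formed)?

0.0397

Exit C_A = C_{A0}(1−X) = 7.05×0.381 = 2.686 mol/L.
A CSTR operates uniformly at the exit composition, giving r_R = 0.8080 and r_S = 20.34 (each k·C_A^n at C_A = 2.686).
Overall selectivity = C_R/C_S = r_Rτ/(r_Sτ) = r_R/r_S = 0.0397.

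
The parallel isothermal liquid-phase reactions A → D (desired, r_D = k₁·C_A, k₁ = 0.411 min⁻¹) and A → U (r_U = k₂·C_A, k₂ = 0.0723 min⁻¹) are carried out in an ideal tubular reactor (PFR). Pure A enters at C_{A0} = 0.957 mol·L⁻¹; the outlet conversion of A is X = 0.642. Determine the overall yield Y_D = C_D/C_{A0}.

0.546

C_A = C_{A0}(1−X) = 0.3426 mol·L⁻¹.
Both paths are first order in A, so the instantaneous fraction to D is constant: dC_D/d(−C_A) = k₁/(k₁+k₂) = 0.8504.
C_D = 0.8504·(C_{A0}−C_A) = 0.8504×0.6144 = 0.522 mol·L⁻¹.
Y_D = C_D/C_{A0} = 0.5225/0.957 = 0.546.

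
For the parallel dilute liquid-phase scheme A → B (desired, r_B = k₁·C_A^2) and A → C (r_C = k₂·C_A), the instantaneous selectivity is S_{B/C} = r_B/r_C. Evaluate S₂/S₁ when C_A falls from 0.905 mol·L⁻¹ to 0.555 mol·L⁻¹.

0.613

S_{B/C} = (k₁/k₂)·C_A, so S₂/S₁ = (C_{A,2}/C_{A,1}).
= 0.555/0.905 = 0.613.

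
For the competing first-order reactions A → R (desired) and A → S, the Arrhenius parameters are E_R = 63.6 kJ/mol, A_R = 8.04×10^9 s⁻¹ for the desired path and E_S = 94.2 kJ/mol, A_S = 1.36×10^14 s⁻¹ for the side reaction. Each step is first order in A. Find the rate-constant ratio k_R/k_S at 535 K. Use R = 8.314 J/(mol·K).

With equal orders, S_{R/S} = k_R/k_S = (A_R/A_S)·exp[(E_S−E_R)/(RT)].
(E_S−E_R)/(RT) = (94.2−63.6)×10³/(8.314×535) = 30600/4448 = 6.880.
k_R/k_S = (8.04×10^9/1.36×10^14)·exp(6.880) = 5.912×10^-5 × 972.2 = 0.0575.

0.0575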